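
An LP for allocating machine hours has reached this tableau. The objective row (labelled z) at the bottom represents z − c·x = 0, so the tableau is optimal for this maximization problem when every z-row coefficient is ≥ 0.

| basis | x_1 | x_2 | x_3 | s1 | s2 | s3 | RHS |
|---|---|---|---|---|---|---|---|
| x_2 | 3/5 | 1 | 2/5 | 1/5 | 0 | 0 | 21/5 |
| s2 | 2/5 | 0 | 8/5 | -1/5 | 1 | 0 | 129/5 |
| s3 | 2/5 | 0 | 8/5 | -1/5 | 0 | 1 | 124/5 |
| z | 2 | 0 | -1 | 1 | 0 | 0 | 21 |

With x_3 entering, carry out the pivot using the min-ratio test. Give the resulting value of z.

63/2

Ratio test on column x_3 — row 1: (21/5)/(2/5) = 21/2; row 2: (129/5)/(8/5) = 129/8; row 3: (124/5)/(8/5) = 31/2. Minimum is 21/2 at row 1 (x_2 leaves); pivot element 2/5.
Pivot on row 1; the z-row RHS becomes 21 − (-1)·(21/2) = 63/2.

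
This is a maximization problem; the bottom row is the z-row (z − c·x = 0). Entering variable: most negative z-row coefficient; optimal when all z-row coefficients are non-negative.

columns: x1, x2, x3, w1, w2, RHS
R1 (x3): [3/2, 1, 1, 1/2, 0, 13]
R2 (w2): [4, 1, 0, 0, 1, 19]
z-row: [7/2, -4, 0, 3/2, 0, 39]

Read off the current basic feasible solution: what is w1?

w1 is not in the basis, so in the current basic feasible solution w1 = 0.

0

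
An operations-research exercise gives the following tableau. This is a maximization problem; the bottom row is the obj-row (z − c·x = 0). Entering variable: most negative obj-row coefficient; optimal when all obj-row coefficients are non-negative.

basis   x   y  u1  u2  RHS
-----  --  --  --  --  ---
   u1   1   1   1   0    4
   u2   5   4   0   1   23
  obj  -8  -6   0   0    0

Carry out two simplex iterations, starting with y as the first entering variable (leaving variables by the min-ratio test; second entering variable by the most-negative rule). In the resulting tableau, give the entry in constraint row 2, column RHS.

3

Ratio test on column y — row 1: 4/1 = 4; row 2: 23/4 = 23/4. Minimum is 4 at row 1 (u1 leaves); pivot element 1.
Divide row 1 by 1; eliminate column y from the other rows.
Second iteration: most negative obj-row entry is -2 in column x, so x enters.
Ratio test on column x — row 1: 4/1 = 4; row 2: 7/1 = 7. Minimum is 4 at row 1 (y leaves); pivot element 1.
Divide row 1 by 1; eliminate column x from the other rows.
After both pivots, the entry at constraint row 2, column RHS is 3.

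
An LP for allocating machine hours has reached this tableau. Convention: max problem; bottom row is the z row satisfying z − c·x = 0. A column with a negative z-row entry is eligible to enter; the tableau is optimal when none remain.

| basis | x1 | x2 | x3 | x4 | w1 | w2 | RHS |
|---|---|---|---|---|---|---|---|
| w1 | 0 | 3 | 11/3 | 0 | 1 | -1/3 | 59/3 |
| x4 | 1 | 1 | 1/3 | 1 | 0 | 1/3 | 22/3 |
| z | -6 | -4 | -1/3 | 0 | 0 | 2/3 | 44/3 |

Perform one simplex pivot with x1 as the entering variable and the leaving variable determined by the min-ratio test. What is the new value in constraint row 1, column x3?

11/3

Ratio test on column x1 — row 1: entry 0 ≤ 0; row 2: (22/3)/1 = 22/3. Minimum is 22/3 at row 2 (x4 leaves); pivot element 1.
Divide row 2 by 1; eliminate column x1 from the other rows.
Row 1 update in column x3: 11/3 − 0·(1/3) = 11/3.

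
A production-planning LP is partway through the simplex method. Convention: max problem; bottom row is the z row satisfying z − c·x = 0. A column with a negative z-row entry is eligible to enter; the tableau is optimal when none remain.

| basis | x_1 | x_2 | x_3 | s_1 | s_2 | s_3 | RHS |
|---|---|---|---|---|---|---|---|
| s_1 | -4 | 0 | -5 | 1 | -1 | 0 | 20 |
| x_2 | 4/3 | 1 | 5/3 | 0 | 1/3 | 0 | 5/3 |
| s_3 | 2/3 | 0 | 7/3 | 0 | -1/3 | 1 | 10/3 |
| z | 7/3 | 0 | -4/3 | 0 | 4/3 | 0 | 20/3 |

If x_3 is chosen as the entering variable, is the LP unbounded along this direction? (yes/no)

no

Column x_3 has positive entries in row(s) 2, 3, so the ratio test bounds it — not unbounded.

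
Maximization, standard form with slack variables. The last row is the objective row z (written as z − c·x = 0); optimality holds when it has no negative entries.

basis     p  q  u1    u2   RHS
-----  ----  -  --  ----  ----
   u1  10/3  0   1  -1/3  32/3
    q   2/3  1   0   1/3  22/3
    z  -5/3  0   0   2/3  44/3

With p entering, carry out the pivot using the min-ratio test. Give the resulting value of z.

20

Ratio test on column p — row 1: (32/3)/(10/3) = 16/5; row 2: (22/3)/(2/3) = 11. Minimum is 16/5 at row 1 (u1 leaves); pivot element 10/3.
Pivot on row 1; the z-row RHS becomes 44/3 − (-5/3)·(16/5) = 20.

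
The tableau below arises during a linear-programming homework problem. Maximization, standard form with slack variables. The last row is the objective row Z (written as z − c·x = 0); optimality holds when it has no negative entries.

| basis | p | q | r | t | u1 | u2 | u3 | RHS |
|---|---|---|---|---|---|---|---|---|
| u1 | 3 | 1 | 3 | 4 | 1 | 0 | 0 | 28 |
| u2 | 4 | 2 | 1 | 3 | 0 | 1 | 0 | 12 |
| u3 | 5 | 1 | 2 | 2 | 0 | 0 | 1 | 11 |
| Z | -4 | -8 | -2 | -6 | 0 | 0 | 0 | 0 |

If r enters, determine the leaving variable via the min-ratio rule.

u3

Column r entries and ratios — u1: 28/3 = 28/3; u2: 12/1 = 12; u3: 11/2 = 11/2.
Smallest ratio is 11/2 in the row of u3, so u3 leaves.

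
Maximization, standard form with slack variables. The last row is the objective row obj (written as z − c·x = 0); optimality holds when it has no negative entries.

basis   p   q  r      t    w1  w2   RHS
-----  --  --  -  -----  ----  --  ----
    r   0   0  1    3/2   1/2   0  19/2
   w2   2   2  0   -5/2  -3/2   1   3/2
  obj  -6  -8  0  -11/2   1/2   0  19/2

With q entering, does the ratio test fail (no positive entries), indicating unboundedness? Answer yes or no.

Column q has positive entries in row(s) 2, so the ratio test bounds it — not unbounded.

no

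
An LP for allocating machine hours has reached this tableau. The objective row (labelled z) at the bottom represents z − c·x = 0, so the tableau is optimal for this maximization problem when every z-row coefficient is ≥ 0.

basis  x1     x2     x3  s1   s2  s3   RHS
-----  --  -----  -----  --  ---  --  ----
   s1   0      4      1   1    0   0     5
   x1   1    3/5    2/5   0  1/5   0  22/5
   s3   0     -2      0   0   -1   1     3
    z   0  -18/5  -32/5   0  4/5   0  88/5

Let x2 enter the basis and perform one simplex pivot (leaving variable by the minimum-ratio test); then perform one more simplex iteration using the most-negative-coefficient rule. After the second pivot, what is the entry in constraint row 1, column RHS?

5

Ratio test on column x2 — row 1: 5/4 = 5/4; row 2: (22/5)/(3/5) = 22/3; row 3: entry -2 ≤ 0. Minimum is 5/4 at row 1 (s1 leaves); pivot element 4.
Divide row 1 by 4; eliminate column x2 from the other rows.
Second iteration: most negative z-row entry is -11/2 in column x3, so x3 enters.
Ratio test on column x3 — row 1: (5/4)/(1/4) = 5; row 2: (73/20)/(1/4) = 73/5; row 3: (11/2)/(1/2) = 11. Minimum is 5 at row 1 (x2 leaves); pivot element 1/4.
Divide row 1 by 1/4; eliminate column x3 from the other rows.
After both pivots, the entry at constraint row 1, column RHS is 5.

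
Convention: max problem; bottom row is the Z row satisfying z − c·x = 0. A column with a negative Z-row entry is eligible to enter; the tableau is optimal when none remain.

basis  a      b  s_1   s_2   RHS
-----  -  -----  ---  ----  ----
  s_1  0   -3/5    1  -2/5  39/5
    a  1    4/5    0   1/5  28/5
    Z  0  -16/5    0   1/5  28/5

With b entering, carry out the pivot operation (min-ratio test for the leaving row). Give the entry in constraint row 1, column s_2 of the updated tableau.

-1/4

Ratio test on column b — row 1: entry -3/5 ≤ 0; row 2: (28/5)/(4/5) = 7. Minimum is 7 at row 2 (a leaves); pivot element 4/5.
Divide row 2 by 4/5; eliminate column b from the other rows.
Row 1 update in column s_2: -2/5 − (-3/5)·(1/4) = -1/4.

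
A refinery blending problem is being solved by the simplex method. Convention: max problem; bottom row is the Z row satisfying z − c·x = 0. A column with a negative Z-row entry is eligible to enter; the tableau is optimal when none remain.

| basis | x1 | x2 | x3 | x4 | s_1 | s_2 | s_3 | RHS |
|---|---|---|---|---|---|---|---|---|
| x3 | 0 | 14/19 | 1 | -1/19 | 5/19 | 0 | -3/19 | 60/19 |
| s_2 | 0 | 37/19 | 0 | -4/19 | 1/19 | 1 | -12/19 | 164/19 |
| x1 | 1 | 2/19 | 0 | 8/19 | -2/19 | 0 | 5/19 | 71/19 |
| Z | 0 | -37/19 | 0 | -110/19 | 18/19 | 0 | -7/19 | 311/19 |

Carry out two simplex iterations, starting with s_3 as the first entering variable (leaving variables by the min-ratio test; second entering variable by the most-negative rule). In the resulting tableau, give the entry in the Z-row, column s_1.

-1/2

Ratio test on column s_3 — row 1: entry -3/19 ≤ 0; row 2: entry -12/19 ≤ 0; row 3: (71/19)/(5/19) = 71/5. Minimum is 71/5 at row 3 (x1 leaves); pivot element 5/19.
Divide row 3 by 5/19; eliminate column s_3 from the other rows.
Second iteration: most negative Z-row entry is -26/5 in column x4, so x4 enters.
Ratio test on column x4 — row 1: (27/5)/(1/5) = 27; row 2: (88/5)/(4/5) = 22; row 3: (71/5)/(8/5) = 71/8. Minimum is 71/8 at row 3 (s_3 leaves); pivot element 8/5.
Divide row 3 by 8/5; eliminate column x4 from the other rows.
After both pivots, the entry at the Z-row, column s_1 is -1/2.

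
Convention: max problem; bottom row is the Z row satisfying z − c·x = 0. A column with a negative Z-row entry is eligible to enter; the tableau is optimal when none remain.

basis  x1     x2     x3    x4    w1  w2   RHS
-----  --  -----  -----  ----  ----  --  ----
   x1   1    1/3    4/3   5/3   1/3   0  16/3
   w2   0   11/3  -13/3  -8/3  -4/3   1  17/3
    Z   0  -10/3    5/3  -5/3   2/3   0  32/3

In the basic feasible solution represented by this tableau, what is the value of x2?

0

x2 is not in the basis, so in the current basic feasible solution x2 = 0.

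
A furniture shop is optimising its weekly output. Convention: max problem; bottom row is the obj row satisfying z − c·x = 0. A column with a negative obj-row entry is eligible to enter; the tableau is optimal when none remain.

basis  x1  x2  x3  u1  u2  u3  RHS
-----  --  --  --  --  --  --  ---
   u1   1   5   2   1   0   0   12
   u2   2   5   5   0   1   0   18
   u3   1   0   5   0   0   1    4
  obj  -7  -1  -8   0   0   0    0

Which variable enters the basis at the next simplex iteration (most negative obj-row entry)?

x3

Negative obj-row entries: x1: -7, x2: -1, x3: -8.
The most negative is -8 in column x3, so x3 enters.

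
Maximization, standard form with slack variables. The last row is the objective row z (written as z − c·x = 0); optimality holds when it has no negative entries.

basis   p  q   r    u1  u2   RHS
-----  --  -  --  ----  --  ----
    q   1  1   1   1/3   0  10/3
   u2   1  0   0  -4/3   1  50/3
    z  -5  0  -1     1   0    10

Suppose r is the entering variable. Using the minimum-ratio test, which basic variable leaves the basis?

q

Column r entries and ratios — q: (10/3)/1 = 10/3; u2: 0 ≤ 0, skip.
Smallest ratio is 10/3 in the row of q, so q leaves.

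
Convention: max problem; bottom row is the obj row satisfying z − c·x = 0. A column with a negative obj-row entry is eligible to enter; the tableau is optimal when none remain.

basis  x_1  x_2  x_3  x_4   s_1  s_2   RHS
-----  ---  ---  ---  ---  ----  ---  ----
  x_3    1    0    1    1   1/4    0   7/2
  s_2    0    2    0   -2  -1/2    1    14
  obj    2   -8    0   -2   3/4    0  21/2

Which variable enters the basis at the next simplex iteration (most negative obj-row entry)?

x_2

Negative obj-row entries: x_2: -8, x_4: -2.
The most negative is -8 in column x_2, so x_2 enters.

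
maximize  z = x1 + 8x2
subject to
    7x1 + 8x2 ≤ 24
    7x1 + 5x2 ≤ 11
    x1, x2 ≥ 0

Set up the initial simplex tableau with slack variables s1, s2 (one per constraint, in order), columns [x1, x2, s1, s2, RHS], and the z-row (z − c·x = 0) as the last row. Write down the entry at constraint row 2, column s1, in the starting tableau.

0

Slack s1 belongs to constraint 1; its column is the unit vector e_1, so the entry in row 2 is 0.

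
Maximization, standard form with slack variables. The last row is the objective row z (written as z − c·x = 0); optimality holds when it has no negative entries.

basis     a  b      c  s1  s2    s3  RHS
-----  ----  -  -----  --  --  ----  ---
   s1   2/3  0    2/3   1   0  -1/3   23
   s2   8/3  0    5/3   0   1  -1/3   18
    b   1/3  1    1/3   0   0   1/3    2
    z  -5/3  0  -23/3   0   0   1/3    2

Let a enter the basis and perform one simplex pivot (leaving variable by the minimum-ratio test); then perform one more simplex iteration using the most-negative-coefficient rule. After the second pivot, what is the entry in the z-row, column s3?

Ratio test on column a — row 1: 23/(2/3) = 69/2; row 2: 18/(8/3) = 27/4; row 3: 2/(1/3) = 6. Minimum is 6 at row 3 (b leaves); pivot element 1/3.
Divide row 3 by 1/3; eliminate column a from the other rows.
Second iteration: most negative z-row entry is -6 in column c, so c enters.
Ratio test on column c — row 1: entry 0 ≤ 0; row 2: entry -1 ≤ 0; row 3: 6/1 = 6. Minimum is 6 at row 3 (a leaves); pivot element 1.
Divide row 3 by 1; eliminate column c from the other rows.
After both pivots, the entry at the z-row, column s3 is 8.

8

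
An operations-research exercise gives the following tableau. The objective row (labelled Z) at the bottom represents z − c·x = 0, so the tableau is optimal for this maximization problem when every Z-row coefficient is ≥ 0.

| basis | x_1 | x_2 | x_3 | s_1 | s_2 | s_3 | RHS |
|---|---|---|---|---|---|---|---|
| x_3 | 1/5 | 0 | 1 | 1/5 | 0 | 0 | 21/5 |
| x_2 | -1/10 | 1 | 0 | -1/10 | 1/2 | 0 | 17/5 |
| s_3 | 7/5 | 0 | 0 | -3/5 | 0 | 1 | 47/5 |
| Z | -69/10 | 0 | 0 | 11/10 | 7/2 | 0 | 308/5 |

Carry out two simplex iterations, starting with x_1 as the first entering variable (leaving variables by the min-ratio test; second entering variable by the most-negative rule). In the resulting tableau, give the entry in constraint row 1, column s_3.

-1/2

Ratio test on column x_1 — row 1: (21/5)/(1/5) = 21; row 2: entry -1/10 ≤ 0; row 3: (47/5)/(7/5) = 47/7. Minimum is 47/7 at row 3 (s_3 leaves); pivot element 7/5.
Divide row 3 by 7/5; eliminate column x_1 from the other rows.
Second iteration: most negative Z-row entry is -13/7 in column s_1, so s_1 enters.
Ratio test on column s_1 — row 1: (20/7)/(2/7) = 10; row 2: entry -1/7 ≤ 0; row 3: entry -3/7 ≤ 0. Minimum is 10 at row 1 (x_3 leaves); pivot element 2/7.
Divide row 1 by 2/7; eliminate column s_1 from the other rows.
After both pivots, the entry at constraint row 1, column s_3 is -1/2.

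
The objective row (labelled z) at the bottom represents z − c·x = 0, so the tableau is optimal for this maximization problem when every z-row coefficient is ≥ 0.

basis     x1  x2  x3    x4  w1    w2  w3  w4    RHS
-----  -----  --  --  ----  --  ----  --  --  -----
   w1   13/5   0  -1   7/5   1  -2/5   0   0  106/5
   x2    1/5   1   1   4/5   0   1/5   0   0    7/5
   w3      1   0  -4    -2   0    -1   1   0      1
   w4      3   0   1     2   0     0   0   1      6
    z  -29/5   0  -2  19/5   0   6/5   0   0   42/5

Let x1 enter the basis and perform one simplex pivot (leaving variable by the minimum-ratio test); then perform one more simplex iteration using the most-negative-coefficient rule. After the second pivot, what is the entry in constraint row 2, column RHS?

Ratio test on column x1 — row 1: (106/5)/(13/5) = 106/13; row 2: (7/5)/(1/5) = 7; row 3: 1/1 = 1; row 4: 6/3 = 2. Minimum is 1 at row 3 (w3 leaves); pivot element 1.
Divide row 3 by 1; eliminate column x1 from the other rows.
Second iteration: most negative z-row entry is -126/5 in column x3, so x3 enters.
Ratio test on column x3 — row 1: (93/5)/(47/5) = 93/47; row 2: (6/5)/(9/5) = 2/3; row 3: entry -4 ≤ 0; row 4: 3/13 = 3/13. Minimum is 3/13 at row 4 (w4 leaves); pivot element 13.
Divide row 4 by 13; eliminate column x3 from the other rows.
After both pivots, the entry at constraint row 2, column RHS is 51/65.

51/65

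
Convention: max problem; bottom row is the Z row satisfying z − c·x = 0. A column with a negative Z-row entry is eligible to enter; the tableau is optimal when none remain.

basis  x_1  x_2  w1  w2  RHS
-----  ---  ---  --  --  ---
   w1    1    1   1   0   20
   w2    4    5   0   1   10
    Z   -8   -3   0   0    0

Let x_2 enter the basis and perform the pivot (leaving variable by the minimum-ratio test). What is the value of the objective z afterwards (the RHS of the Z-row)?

Ratio test on column x_2 — row 1: 20/1 = 20; row 2: 10/5 = 2. Minimum is 2 at row 2 (w2 leaves); pivot element 5.
Pivot on row 2; the Z-row RHS becomes 0 − (-3)·2 = 6.

6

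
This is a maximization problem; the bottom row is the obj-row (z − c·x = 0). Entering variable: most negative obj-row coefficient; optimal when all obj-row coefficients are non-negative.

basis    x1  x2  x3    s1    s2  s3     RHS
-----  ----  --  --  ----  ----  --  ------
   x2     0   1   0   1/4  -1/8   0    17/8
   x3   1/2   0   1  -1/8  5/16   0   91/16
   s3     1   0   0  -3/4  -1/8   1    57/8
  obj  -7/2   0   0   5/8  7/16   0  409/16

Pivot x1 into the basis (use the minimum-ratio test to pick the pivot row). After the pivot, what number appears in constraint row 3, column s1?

Ratio test on column x1 — row 1: entry 0 ≤ 0; row 2: (91/16)/(1/2) = 91/8; row 3: (57/8)/1 = 57/8. Minimum is 57/8 at row 3 (s3 leaves); pivot element 1.
Divide row 3 by 1; eliminate column x1 from the other rows.
In the new row 3, the s1 entry is the old entry divided by the pivot: (-3/4)/1 = -3/4.

-3/4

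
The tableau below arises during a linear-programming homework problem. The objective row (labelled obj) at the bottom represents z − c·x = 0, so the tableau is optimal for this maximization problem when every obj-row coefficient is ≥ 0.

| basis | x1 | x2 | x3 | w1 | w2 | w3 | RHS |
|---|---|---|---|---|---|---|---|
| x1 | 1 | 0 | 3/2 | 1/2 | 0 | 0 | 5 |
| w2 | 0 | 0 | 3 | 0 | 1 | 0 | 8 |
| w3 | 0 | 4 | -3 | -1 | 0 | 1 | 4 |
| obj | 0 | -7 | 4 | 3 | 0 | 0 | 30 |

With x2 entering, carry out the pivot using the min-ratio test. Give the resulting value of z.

Ratio test on column x2 — row 1: entry 0 ≤ 0; row 2: entry 0 ≤ 0; row 3: 4/4 = 1. Minimum is 1 at row 3 (w3 leaves); pivot element 4.
Pivot on row 3; the obj-row RHS becomes 30 − (-7)·1 = 37.

37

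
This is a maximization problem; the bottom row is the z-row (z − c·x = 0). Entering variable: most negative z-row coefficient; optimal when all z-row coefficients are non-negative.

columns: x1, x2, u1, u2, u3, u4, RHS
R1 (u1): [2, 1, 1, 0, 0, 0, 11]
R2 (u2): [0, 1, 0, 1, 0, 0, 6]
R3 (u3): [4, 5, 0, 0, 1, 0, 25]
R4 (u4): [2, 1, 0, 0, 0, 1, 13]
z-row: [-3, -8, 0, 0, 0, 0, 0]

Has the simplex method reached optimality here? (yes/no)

The z-row has a negative entry -8 in column x2, so it is not optimal.

no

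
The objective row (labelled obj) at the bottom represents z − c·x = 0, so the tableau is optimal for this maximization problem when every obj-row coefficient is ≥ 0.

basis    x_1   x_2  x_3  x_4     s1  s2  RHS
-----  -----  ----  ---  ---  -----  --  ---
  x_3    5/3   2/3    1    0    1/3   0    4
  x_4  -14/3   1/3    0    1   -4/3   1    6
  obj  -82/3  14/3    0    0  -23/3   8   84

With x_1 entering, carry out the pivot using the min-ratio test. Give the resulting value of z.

Ratio test on column x_1 — row 1: 4/(5/3) = 12/5; row 2: entry -14/3 ≤ 0. Minimum is 12/5 at row 1 (x_3 leaves); pivot element 5/3.
Pivot on row 1; the obj-row RHS becomes 84 − (-82/3)·(12/5) = 748/5.

748/5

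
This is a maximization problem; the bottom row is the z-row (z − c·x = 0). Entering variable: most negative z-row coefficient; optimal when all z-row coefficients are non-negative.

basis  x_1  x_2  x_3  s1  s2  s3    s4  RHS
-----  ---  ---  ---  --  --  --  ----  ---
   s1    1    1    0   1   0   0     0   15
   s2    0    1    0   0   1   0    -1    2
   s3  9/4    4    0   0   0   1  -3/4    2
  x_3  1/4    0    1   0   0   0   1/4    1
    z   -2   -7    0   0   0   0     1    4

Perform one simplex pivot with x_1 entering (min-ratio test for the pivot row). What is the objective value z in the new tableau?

52/9

Ratio test on column x_1 — row 1: 15/1 = 15; row 2: entry 0 ≤ 0; row 3: 2/(9/4) = 8/9; row 4: 1/(1/4) = 4. Minimum is 8/9 at row 3 (s3 leaves); pivot element 9/4.
Pivot on row 3; the z-row RHS becomes 4 − (-2)·(8/9) = 52/9.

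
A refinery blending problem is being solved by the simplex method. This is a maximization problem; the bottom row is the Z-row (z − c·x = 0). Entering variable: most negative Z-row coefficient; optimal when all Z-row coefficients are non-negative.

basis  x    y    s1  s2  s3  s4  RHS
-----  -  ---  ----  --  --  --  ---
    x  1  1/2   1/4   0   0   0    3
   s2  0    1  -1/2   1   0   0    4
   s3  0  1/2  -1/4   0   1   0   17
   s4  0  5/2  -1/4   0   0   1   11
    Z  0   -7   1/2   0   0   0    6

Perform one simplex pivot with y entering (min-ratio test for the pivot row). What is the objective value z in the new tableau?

34

Ratio test on column y — row 1: 3/(1/2) = 6; row 2: 4/1 = 4; row 3: 17/(1/2) = 34; row 4: 11/(5/2) = 22/5. Minimum is 4 at row 2 (s2 leaves); pivot element 1.
Pivot on row 2; the Z-row RHS becomes 6 − (-7)·4 = 34.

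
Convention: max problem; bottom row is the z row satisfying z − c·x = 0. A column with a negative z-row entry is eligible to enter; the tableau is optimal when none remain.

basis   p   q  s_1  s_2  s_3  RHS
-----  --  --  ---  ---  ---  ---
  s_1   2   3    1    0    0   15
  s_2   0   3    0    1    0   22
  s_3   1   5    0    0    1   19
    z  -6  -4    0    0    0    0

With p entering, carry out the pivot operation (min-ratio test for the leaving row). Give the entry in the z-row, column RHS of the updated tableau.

45

Ratio test on column p — row 1: 15/2 = 15/2; row 2: entry 0 ≤ 0; row 3: 19/1 = 19. Minimum is 15/2 at row 1 (s_1 leaves); pivot element 2.
Divide row 1 by 2; eliminate column p from the other rows.
z-row update in column RHS: 0 − (-6)·(15/2) = 45.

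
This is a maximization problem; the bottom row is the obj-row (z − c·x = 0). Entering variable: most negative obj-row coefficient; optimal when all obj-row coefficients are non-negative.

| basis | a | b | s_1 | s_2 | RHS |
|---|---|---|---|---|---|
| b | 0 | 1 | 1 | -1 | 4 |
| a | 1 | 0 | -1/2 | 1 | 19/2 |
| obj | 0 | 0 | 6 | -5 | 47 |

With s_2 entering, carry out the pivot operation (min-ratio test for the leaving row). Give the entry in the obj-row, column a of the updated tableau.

5

Ratio test on column s_2 — row 1: entry -1 ≤ 0; row 2: (19/2)/1 = 19/2. Minimum is 19/2 at row 2 (a leaves); pivot element 1.
Divide row 2 by 1; eliminate column s_2 from the other rows.
obj-row update in column a: 0 − (-5)·1 = 5.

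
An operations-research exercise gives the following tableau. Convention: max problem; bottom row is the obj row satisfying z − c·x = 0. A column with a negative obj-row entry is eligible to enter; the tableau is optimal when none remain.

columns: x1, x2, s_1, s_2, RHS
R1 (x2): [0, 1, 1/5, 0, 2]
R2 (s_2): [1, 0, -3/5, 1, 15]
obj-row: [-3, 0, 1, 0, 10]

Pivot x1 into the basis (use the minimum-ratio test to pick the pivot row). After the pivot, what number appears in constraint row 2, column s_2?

1

Ratio test on column x1 — row 1: entry 0 ≤ 0; row 2: 15/1 = 15. Minimum is 15 at row 2 (s_2 leaves); pivot element 1.
Divide row 2 by 1; eliminate column x1 from the other rows.
In the new row 2, the s_2 entry is the old entry divided by the pivot: 1/1 = 1.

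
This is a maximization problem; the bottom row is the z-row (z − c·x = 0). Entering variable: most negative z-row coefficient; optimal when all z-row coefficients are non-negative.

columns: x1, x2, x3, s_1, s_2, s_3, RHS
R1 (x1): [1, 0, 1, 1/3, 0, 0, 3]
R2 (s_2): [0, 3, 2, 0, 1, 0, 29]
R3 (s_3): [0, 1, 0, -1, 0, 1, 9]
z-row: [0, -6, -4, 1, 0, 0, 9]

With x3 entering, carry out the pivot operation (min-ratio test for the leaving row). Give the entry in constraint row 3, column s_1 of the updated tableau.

Ratio test on column x3 — row 1: 3/1 = 3; row 2: 29/2 = 29/2; row 3: entry 0 ≤ 0. Minimum is 3 at row 1 (x1 leaves); pivot element 1.
Divide row 1 by 1; eliminate column x3 from the other rows.
Row 3 update in column s_1: -1 − 0·(1/3) = -1.

-1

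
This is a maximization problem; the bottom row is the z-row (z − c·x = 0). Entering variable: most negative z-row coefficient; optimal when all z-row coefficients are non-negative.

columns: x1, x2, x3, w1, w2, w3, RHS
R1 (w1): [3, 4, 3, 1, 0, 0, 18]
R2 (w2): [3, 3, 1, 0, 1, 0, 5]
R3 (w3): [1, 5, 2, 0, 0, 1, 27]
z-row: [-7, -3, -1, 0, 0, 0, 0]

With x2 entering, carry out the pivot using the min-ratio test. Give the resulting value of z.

Ratio test on column x2 — row 1: 18/4 = 9/2; row 2: 5/3 = 5/3; row 3: 27/5 = 27/5. Minimum is 5/3 at row 2 (w2 leaves); pivot element 3.
Pivot on row 2; the z-row RHS becomes 0 − (-3)·(5/3) = 5.

5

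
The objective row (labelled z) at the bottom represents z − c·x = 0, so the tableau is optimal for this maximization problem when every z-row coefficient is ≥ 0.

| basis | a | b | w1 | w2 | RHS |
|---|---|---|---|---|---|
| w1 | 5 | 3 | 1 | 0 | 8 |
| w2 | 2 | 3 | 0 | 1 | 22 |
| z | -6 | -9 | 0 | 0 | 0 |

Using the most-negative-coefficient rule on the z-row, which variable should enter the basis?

b

Negative z-row entries: a: -6, b: -9.
The most negative is -9 in column b, so b enters.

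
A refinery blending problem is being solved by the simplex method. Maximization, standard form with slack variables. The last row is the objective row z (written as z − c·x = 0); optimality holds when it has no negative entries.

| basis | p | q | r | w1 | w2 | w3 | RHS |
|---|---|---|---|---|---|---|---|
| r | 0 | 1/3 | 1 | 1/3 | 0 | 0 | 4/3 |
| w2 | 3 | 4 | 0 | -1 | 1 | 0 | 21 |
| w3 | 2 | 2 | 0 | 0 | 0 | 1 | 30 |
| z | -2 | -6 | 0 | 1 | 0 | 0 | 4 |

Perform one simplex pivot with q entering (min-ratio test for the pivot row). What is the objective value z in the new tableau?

28

Ratio test on column q — row 1: (4/3)/(1/3) = 4; row 2: 21/4 = 21/4; row 3: 30/2 = 15. Minimum is 4 at row 1 (r leaves); pivot element 1/3.
Pivot on row 1; the z-row RHS becomes 4 − (-6)·4 = 28.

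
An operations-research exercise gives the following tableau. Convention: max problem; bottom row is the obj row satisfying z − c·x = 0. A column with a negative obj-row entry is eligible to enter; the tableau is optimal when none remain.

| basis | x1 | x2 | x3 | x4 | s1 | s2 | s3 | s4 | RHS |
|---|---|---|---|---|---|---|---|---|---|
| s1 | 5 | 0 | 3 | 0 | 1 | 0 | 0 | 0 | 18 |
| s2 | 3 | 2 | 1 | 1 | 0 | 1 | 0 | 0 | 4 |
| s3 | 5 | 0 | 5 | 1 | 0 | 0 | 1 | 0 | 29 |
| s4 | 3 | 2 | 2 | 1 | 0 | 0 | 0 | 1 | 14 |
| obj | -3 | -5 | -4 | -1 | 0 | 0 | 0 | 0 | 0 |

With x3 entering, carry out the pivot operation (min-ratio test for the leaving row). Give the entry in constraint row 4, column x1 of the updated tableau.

Ratio test on column x3 — row 1: 18/3 = 6; row 2: 4/1 = 4; row 3: 29/5 = 29/5; row 4: 14/2 = 7. Minimum is 4 at row 2 (s2 leaves); pivot element 1.
Divide row 2 by 1; eliminate column x3 from the other rows.
Row 4 update in column x1: 3 − 2·3 = -3.

-3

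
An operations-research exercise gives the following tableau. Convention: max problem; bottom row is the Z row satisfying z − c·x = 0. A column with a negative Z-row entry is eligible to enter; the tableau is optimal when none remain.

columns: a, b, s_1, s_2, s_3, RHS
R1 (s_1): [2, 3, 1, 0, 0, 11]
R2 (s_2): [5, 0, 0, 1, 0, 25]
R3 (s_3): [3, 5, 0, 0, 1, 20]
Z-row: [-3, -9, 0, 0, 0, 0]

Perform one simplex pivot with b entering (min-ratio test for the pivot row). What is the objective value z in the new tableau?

Ratio test on column b — row 1: 11/3 = 11/3; row 2: entry 0 ≤ 0; row 3: 20/5 = 4. Minimum is 11/3 at row 1 (s_1 leaves); pivot element 3.
Pivot on row 1; the Z-row RHS becomes 0 − (-9)·(11/3) = 33.

33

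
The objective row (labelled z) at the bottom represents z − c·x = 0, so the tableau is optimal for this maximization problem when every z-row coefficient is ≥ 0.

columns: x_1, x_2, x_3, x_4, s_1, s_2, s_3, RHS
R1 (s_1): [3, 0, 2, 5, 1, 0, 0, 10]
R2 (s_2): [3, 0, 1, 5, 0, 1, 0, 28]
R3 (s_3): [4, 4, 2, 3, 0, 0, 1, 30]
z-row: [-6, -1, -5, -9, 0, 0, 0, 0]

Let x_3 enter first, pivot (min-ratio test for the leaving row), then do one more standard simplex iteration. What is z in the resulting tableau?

Ratio test on column x_3 — row 1: 10/2 = 5; row 2: 28/1 = 28; row 3: 30/2 = 15. Minimum is 5 at row 1 (s_1 leaves); pivot element 2.
Pivot on row 1; the z-row RHS becomes 0 − (-5)·5 = 25.
Next entering variable (most negative z-row entry -1): x_2.
Ratio test on column x_2 — row 1: entry 0 ≤ 0; row 2: entry 0 ≤ 0; row 3: 20/4 = 5. Minimum is 5 at row 3 (s_3 leaves); pivot element 4.
After the second pivot the z-row RHS is 25 − (-1)·5 = 30.

30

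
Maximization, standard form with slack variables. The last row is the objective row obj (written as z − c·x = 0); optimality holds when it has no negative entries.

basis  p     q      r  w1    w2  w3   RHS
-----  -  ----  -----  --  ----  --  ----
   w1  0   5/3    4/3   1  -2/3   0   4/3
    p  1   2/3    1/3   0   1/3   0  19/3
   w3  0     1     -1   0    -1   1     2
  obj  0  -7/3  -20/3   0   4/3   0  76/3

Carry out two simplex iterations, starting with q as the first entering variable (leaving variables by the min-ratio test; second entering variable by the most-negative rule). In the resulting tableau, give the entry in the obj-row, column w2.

-2

Ratio test on column q — row 1: (4/3)/(5/3) = 4/5; row 2: (19/3)/(2/3) = 19/2; row 3: 2/1 = 2. Minimum is 4/5 at row 1 (w1 leaves); pivot element 5/3.
Divide row 1 by 5/3; eliminate column q from the other rows.
Second iteration: most negative obj-row entry is -24/5 in column r, so r enters.
Ratio test on column r — row 1: (4/5)/(4/5) = 1; row 2: entry -1/5 ≤ 0; row 3: entry -9/5 ≤ 0. Minimum is 1 at row 1 (q leaves); pivot element 4/5.
Divide row 1 by 4/5; eliminate column r from the other rows.
After both pivots, the entry at the obj-row, column w2 is -2.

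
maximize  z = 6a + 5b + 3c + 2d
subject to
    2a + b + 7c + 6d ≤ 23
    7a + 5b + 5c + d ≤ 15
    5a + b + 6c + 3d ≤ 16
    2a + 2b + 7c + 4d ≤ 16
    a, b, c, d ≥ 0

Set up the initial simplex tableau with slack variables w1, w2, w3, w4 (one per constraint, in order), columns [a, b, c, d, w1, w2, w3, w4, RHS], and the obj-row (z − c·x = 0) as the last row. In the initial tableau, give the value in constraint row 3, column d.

3

Constraint 3 has coefficient 3 on d.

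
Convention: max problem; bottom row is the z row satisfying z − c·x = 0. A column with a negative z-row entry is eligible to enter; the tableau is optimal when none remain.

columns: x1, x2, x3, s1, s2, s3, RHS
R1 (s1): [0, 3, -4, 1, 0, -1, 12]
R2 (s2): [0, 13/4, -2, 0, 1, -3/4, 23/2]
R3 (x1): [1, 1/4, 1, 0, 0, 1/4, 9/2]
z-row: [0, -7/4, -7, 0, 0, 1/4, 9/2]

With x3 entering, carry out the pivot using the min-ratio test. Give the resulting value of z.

Ratio test on column x3 — row 1: entry -4 ≤ 0; row 2: entry -2 ≤ 0; row 3: (9/2)/1 = 9/2. Minimum is 9/2 at row 3 (x1 leaves); pivot element 1.
Pivot on row 3; the z-row RHS becomes 9/2 − (-7)·(9/2) = 36.

36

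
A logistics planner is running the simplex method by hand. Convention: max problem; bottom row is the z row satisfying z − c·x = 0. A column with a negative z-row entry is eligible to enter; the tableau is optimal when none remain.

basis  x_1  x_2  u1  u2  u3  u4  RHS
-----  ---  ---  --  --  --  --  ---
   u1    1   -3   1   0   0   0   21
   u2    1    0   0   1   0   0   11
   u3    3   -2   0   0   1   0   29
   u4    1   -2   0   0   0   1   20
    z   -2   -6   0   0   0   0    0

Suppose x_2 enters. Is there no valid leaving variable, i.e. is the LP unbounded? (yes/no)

Every constraint-row entry in column x_2 is ≤ 0, so increasing x_2 is unbounded.

yes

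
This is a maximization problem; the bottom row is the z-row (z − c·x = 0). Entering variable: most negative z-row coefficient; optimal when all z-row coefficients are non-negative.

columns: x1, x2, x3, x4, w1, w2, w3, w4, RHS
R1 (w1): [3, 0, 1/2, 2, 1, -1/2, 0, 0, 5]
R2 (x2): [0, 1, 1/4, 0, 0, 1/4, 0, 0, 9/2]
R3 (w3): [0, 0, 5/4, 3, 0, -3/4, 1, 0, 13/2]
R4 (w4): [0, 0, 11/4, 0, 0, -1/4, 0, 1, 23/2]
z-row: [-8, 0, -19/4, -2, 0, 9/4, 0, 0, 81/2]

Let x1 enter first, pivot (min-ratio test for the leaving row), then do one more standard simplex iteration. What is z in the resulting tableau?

2248/33

Ratio test on column x1 — row 1: 5/3 = 5/3; row 2: entry 0 ≤ 0; row 3: entry 0 ≤ 0; row 4: entry 0 ≤ 0. Minimum is 5/3 at row 1 (w1 leaves); pivot element 3.
Pivot on row 1; the z-row RHS becomes 81/2 − (-8)·(5/3) = 323/6.
Next entering variable (most negative z-row entry -41/12): x3.
Ratio test on column x3 — row 1: (5/3)/(1/6) = 10; row 2: (9/2)/(1/4) = 18; row 3: (13/2)/(5/4) = 26/5; row 4: (23/2)/(11/4) = 46/11. Minimum is 46/11 at row 4 (w4 leaves); pivot element 11/4.
After the second pivot the z-row RHS is 323/6 − (-41/12)·(46/11) = 2248/33.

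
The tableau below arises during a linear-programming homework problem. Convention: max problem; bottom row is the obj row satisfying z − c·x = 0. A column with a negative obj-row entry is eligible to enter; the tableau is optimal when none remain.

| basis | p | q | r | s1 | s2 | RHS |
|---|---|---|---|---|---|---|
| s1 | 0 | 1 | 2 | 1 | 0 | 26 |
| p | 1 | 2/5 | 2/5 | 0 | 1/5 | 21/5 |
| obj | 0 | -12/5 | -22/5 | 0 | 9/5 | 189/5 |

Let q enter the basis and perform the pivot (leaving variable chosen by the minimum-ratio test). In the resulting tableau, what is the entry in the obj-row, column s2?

Ratio test on column q — row 1: 26/1 = 26; row 2: (21/5)/(2/5) = 21/2. Minimum is 21/2 at row 2 (p leaves); pivot element 2/5.
Divide row 2 by 2/5; eliminate column q from the other rows.
obj-row update in column s2: 9/5 − (-12/5)·(1/2) = 3.

3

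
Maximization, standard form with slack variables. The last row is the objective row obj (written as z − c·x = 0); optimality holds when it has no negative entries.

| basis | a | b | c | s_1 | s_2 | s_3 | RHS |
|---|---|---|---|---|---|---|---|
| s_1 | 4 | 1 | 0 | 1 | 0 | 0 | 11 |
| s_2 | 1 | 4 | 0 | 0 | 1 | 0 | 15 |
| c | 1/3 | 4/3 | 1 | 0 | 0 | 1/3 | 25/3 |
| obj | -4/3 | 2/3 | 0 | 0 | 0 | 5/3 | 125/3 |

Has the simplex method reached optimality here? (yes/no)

no

The obj-row has a negative entry -4/3 in column a, so it is not optimal.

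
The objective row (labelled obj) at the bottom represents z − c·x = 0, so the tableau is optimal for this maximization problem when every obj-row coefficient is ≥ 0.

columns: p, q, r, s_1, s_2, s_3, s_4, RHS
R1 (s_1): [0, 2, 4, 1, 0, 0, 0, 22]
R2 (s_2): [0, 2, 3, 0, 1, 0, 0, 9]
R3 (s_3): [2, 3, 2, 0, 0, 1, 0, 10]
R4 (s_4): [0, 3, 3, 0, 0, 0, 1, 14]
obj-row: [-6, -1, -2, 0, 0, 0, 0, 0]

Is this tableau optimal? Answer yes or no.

no

The obj-row has a negative entry -6 in column p, so it is not optimal.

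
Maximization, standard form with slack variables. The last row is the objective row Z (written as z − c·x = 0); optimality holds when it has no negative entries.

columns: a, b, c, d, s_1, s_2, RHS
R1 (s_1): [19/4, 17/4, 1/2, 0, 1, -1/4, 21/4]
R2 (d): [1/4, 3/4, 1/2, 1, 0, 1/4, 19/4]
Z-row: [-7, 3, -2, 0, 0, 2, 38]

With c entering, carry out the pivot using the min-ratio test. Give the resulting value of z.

Ratio test on column c — row 1: (21/4)/(1/2) = 21/2; row 2: (19/4)/(1/2) = 19/2. Minimum is 19/2 at row 2 (d leaves); pivot element 1/2.
Pivot on row 2; the Z-row RHS becomes 38 − (-2)·(19/2) = 57.

57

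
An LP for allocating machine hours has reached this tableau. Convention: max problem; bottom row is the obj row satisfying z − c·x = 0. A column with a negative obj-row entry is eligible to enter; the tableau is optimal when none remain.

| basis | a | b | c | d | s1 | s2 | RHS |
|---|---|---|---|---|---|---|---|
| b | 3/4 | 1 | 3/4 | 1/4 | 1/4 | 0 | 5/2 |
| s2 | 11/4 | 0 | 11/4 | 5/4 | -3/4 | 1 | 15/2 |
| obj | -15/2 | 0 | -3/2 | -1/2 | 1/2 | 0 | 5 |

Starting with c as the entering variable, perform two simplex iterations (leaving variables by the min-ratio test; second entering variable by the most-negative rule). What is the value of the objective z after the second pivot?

280/11

Ratio test on column c — row 1: (5/2)/(3/4) = 10/3; row 2: (15/2)/(11/4) = 30/11. Minimum is 30/11 at row 2 (s2 leaves); pivot element 11/4.
Pivot on row 2; the obj-row RHS becomes 5 − (-3/2)·(30/11) = 100/11.
Next entering variable (most negative obj-row entry -6): a.
Ratio test on column a — row 1: entry 0 ≤ 0; row 2: (30/11)/1 = 30/11. Minimum is 30/11 at row 2 (c leaves); pivot element 1.
After the second pivot the obj-row RHS is 100/11 − (-6)·(30/11) = 280/11.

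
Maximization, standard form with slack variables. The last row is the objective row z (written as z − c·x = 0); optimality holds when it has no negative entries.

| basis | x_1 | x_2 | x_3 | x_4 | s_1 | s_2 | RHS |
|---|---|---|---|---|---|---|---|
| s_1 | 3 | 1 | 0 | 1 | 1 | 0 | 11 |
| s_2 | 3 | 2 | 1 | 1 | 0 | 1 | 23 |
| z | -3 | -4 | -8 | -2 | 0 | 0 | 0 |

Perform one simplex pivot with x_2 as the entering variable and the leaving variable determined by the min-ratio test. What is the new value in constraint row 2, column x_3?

Ratio test on column x_2 — row 1: 11/1 = 11; row 2: 23/2 = 23/2. Minimum is 11 at row 1 (s_1 leaves); pivot element 1.
Divide row 1 by 1; eliminate column x_2 from the other rows.
Row 2 update in column x_3: 1 − 2·0 = 1.

1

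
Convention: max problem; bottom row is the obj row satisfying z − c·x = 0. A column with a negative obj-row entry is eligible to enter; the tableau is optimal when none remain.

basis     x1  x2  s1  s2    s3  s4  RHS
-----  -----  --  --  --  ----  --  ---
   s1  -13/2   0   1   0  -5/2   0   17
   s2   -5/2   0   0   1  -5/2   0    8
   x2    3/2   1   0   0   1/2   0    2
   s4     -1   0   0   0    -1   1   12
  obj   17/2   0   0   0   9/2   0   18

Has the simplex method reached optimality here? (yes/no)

yes

Every obj-row coefficient is ≥ 0, so the tableau is optimal.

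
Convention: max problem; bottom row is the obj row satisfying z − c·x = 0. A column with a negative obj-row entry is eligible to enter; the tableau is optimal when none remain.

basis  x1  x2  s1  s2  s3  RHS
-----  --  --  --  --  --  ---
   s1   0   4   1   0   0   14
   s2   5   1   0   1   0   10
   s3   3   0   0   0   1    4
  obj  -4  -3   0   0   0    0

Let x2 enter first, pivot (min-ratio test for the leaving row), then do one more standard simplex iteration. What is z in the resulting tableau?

Ratio test on column x2 — row 1: 14/4 = 7/2; row 2: 10/1 = 10; row 3: entry 0 ≤ 0. Minimum is 7/2 at row 1 (s1 leaves); pivot element 4.
Pivot on row 1; the obj-row RHS becomes 0 − (-3)·(7/2) = 21/2.
Next entering variable (most negative obj-row entry -4): x1.
Ratio test on column x1 — row 1: entry 0 ≤ 0; row 2: (13/2)/5 = 13/10; row 3: 4/3 = 4/3. Minimum is 13/10 at row 2 (s2 leaves); pivot element 5.
After the second pivot the obj-row RHS is 21/2 − (-4)·(13/10) = 157/10.

157/10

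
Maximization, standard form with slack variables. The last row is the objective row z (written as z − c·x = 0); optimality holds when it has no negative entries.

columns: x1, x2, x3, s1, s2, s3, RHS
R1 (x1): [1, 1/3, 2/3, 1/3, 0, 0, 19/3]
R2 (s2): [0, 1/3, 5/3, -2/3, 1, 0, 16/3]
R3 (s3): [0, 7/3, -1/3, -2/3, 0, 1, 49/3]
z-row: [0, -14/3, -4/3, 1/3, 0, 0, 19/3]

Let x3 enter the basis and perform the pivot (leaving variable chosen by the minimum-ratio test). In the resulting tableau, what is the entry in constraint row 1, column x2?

1/5

Ratio test on column x3 — row 1: (19/3)/(2/3) = 19/2; row 2: (16/3)/(5/3) = 16/5; row 3: entry -1/3 ≤ 0. Minimum is 16/5 at row 2 (s2 leaves); pivot element 5/3.
Divide row 2 by 5/3; eliminate column x3 from the other rows.
Row 1 update in column x2: 1/3 − (2/3)·(1/5) = 1/5.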